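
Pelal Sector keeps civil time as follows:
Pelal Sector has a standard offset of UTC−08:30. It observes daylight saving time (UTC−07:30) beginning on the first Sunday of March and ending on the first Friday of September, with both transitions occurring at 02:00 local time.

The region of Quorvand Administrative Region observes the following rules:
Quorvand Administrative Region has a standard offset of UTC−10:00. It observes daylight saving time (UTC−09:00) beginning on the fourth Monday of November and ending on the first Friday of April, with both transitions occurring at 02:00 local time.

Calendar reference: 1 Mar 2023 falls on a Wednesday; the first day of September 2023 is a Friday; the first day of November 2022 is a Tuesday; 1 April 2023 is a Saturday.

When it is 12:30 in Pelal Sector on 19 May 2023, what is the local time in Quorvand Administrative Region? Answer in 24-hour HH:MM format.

10:00

1 March 2023 is a Wednesday, so the first Sunday is March 5.
1 September 2023 is a Friday, so the first Friday is September 1.
19 May 2023 lies within the daylight-saving period (5 March – 1 September), so Pelal Sector is on daylight time, UTC−07:30.
12:30 Pelal Sector + 7h30m = 20:00 UTC.
1 November 2022 is a Tuesday, so the first Monday is November 7 and the fourth is November 28.
1 April 2023 is a Saturday, so the first Friday is April 7.
At the standard offset (UTC−10:00), 20:00 UTC − 10h = 10:00 Quorvand Administrative Region standard time.
Daylight saving runs 28 November 2022 – 7 April 2023; the standard-time date in Quorvand Administrative Region, 19 May 2023, is outside that window, so Quorvand Administrative Region is on standard time at UTC−10:00.
20:00 UTC − 10h = 10:00 Quorvand Administrative Region.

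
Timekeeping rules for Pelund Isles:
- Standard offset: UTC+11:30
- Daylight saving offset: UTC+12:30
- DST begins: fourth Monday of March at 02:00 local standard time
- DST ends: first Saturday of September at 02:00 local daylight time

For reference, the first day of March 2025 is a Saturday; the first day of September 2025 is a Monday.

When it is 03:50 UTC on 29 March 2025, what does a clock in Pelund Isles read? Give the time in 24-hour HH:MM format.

1 March 2025 is a Saturday, so the first Monday is March 3 and the fourth is March 24.
1 September 2025 is a Monday, so the first Saturday is September 6.
At the standard offset (UTC+11:30), 03:50 UTC + 11h30m = 15:20 Pelund Isles standard time.
Daylight saving runs 24 March – 6 September; the standard-time date in Pelund Isles, 29 March 2025, is inside that window, so Pelund Isles is at UTC+12:30.
03:50 UTC + 12h30m = 16:20 local.

16:20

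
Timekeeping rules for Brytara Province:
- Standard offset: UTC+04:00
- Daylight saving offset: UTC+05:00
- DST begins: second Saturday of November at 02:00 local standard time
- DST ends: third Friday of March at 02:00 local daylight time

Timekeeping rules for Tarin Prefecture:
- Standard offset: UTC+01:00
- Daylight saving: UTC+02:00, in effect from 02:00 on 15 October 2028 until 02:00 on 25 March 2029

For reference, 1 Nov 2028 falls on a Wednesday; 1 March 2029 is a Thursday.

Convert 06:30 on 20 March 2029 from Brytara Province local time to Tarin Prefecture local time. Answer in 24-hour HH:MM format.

04:30

1 November 2028 is a Wednesday, so the first Saturday is November 4 and the second is November 11.
1 March 2029 is a Thursday, so the first Friday is March 2 and the third is March 16.
Daylight saving runs 11 November 2028 – 16 March 2029; 20 March 2029 is outside that window, so Brytara Province is on standard time at UTC+04:00.
06:30 Brytara Province − 4h = 02:30 UTC.
At the standard offset (UTC+01:00), 02:30 UTC + 1h = 03:30 Tarin Prefecture standard time.
The standard-time date in Tarin Prefecture, 20 March 2029, falls between 15 October 2028 and 25 March 2029, so daylight saving is in effect and Tarin Prefecture is at UTC+02:00.
02:30 UTC + 2h = 04:30 Tarin Prefecture.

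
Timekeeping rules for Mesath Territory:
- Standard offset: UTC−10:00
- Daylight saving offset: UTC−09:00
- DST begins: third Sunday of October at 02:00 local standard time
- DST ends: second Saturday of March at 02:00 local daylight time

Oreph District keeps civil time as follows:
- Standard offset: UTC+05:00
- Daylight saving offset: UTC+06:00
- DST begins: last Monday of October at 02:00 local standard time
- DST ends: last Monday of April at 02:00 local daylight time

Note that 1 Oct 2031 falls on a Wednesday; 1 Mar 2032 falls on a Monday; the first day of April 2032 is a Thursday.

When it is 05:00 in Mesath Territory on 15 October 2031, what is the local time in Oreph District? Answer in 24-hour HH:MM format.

1 October 2031 is a Wednesday, so the first Sunday is October 5 and the third is October 19.
1 March 2032 is a Monday, so the first Saturday is March 6 and the second is March 13.
15 October 2031 does not fall between 19 October 2031 and 13 March 2032, so daylight saving is not in effect and Mesath Territory is at UTC−10:00.
05:00 Mesath Territory + 10h = 15:00 UTC.
1 October 2031 is a Wednesday, so Mondays fall on 6, 13, 20, 27; the last is October 27.
1 April 2032 is a Thursday, so Mondays fall on 5, 12, 19, 26; the last is April 26.
At the standard offset (UTC+05:00), 15:00 UTC + 5h = 20:00 Oreph District standard time.
The standard-time date in Oreph District, 15 October 2031, is outside the daylight-saving period (27 October 2031 – 26 April 2032), so Oreph District is on standard time, UTC+05:00.
15:00 UTC + 5h = 20:00 Oreph District.

20:00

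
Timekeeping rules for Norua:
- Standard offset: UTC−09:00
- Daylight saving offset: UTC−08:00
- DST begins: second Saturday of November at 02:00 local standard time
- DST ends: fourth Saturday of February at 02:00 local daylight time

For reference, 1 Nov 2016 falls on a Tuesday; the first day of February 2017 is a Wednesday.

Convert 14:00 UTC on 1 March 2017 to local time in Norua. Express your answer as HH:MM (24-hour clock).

05:00

1 November 2016 is a Tuesday, so the first Saturday is November 5 and the second is November 12.
1 February 2017 is a Wednesday, so the first Saturday is February 4 and the fourth is February 25.
At the standard offset (UTC−09:00), 14:00 UTC − 9h = 05:00 Norua standard time.
Daylight saving runs 12 November 2016 – 25 February 2017; the standard-time date in Norua, 1 March 2017, is outside that window, so Norua is on standard time at UTC−09:00.
14:00 UTC − 9h = 05:00 local.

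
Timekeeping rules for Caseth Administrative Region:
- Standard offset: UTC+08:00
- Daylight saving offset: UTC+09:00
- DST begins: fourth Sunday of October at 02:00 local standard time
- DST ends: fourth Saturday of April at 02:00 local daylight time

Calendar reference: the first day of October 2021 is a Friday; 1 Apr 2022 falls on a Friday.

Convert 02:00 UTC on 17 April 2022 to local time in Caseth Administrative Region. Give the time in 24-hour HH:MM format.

11:00

1 October 2021 is a Friday, so the first Sunday is October 3 and the fourth is October 24.
1 April 2022 is a Friday, so the first Saturday is April 2 and the fourth is April 23.
At the standard offset (UTC+08:00), 02:00 UTC + 8h = 10:00 Caseth Administrative Region standard time.
The standard-time date in Caseth Administrative Region, 17 April 2022, falls between 24 October 2021 and 23 April 2022, so daylight saving is in effect and Caseth Administrative Region is at UTC+09:00.
02:00 UTC + 9h = 11:00 local.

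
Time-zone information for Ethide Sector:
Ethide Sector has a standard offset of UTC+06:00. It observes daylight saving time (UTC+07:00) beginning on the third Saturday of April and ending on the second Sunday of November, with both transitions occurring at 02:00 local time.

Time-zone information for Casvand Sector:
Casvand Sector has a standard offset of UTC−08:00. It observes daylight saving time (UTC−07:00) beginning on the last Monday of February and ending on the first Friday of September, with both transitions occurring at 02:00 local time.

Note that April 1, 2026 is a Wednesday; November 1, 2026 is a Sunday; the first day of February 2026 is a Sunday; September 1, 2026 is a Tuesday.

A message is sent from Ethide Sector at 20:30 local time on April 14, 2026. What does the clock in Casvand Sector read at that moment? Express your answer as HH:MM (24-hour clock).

07:30

1 April 2026 is a Wednesday, so the first Saturday is April 4 and the third is April 18.
1 November 2026 is a Sunday, so the first Sunday is November 1 and the second is November 8.
April 14, 2026 does not fall between 18 April and 8 November, so daylight saving is not in effect and Ethide Sector is at UTC+06:00.
20:30 Ethide Sector − 6h = 14:30 UTC.
1 February 2026 is a Sunday, so Mondays fall on 2, 9, 16, 23; the last is February 23.
1 September 2026 is a Tuesday, so the first Friday is September 4.
At the standard offset (UTC−08:00), 14:30 UTC − 8h = 06:30 Casvand Sector standard time.
The standard-time date in Casvand Sector, April 14, 2026, falls between 23 February and 4 September, so daylight saving is in effect and Casvand Sector is at UTC−07:00.
14:30 UTC − 7h = 07:30 Casvand Sector.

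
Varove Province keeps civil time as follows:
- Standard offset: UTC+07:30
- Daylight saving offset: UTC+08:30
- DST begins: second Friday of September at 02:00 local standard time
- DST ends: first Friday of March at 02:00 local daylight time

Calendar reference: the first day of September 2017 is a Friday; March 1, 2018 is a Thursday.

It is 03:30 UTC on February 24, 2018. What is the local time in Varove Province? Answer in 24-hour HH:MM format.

12:00

1 September 2017 is a Friday, so the first Friday is September 1 and the second is September 8.
1 March 2018 is a Thursday, so the first Friday is March 2.
At the standard offset (UTC+07:30), 03:30 UTC + 7h30m = 11:00 Varove Province standard time.
Daylight saving runs 8 September 2017 – 2 March 2018; the standard-time date in Varove Province, February 24, 2018, is inside that window, so Varove Province is at UTC+08:30.
03:30 UTC + 8h30m = 12:00 local.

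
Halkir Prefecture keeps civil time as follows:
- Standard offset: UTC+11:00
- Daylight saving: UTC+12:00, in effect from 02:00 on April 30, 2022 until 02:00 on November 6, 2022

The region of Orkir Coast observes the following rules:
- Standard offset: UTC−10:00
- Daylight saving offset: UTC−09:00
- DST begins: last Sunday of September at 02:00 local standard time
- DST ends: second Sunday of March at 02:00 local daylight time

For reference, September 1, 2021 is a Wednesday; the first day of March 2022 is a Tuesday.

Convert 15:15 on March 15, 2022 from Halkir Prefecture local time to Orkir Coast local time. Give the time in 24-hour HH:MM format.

18:15

March 15, 2022 is outside the daylight-saving period (30 April – 6 November), so Halkir Prefecture is on standard time, UTC+11:00.
15:15 Halkir Prefecture − 11h = 04:15 UTC.
1 September 2021 is a Wednesday, so Sundays fall on 5, 12, 19, 26; the last is September 26.
1 March 2022 is a Tuesday, so the first Sunday is March 6 and the second is March 13.
At the standard offset (UTC−10:00), 04:15 UTC − 10h = 18:15 Orkir Coast standard time (rolling into the previous day, 14 March 2022).
The standard-time date in Orkir Coast, March 14, 2022, is outside the daylight-saving period (26 September 2021 – 13 March 2022), so Orkir Coast is on standard time, UTC−10:00.
04:15 UTC − 10h = 18:15 Orkir Coast (rolling into the previous day, 14 March 2022).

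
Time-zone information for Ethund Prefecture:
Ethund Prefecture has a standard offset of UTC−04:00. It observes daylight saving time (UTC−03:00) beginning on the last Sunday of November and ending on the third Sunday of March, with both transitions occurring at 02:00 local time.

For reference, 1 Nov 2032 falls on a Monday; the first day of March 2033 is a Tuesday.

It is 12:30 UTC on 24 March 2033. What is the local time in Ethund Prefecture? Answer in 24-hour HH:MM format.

1 November 2032 is a Monday, so Sundays fall on 7, 14, 21, 28; the last is November 28.
1 March 2033 is a Tuesday, so the first Sunday is March 6 and the third is March 20.
At the standard offset (UTC−04:00), 12:30 UTC − 4h = 08:30 Ethund Prefecture standard time.
The standard-time date in Ethund Prefecture, 24 March 2033, does not fall between 28 November 2032 and 20 March 2033, so daylight saving is not in effect and Ethund Prefecture is at UTC−04:00.
12:30 UTC − 4h = 08:30 local.

08:30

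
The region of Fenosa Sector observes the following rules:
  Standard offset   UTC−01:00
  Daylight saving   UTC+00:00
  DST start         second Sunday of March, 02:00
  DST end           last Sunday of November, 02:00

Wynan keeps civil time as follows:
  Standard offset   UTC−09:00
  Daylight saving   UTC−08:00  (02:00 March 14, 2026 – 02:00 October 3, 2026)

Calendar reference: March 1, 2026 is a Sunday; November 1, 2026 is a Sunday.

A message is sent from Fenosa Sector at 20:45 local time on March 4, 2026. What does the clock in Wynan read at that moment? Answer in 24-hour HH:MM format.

12:45

1 March 2026 is a Sunday, so the first Sunday is March 1 and the second is March 8.
1 November 2026 is a Sunday, so Sundays fall on 1, 8, 15, 22, 29; the last is November 29.
March 4, 2026 is outside the daylight-saving period (8 March – 29 November), so Fenosa Sector is on standard time, UTC−01:00.
20:45 Fenosa Sector + 1h = 21:45 UTC.
At the standard offset (UTC−09:00), 21:45 UTC − 9h = 12:45 Wynan standard time.
The standard-time date in Wynan, March 4, 2026, is outside the daylight-saving period (14 March – 3 October), so Wynan is on standard time, UTC−09:00.
21:45 UTC − 9h = 12:45 Wynan.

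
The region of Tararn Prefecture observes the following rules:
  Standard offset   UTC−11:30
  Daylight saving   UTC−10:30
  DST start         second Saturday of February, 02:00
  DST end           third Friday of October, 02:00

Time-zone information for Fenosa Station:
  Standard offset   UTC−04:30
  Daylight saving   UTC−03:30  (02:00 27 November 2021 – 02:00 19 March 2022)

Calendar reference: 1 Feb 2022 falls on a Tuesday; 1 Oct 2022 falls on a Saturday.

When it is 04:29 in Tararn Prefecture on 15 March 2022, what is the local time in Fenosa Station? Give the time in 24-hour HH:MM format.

1 February 2022 is a Tuesday, so the first Saturday is February 5 and the second is February 12.
1 October 2022 is a Saturday, so the first Friday is October 7 and the third is October 21.
15 March 2022 falls between 12 February and 21 October, so daylight saving is in effect and Tararn Prefecture is at UTC−10:30.
04:29 Tararn Prefecture + 10h30m = 14:59 UTC.
At the standard offset (UTC−04:30), 14:59 UTC − 4h30m = 10:29 Fenosa Station standard time.
The standard-time date in Fenosa Station, 15 March 2022, lies within the daylight-saving period (27 November 2021 – 19 March 2022), so Fenosa Station is on daylight time, UTC−03:30.
14:59 UTC − 3h30m = 11:29 Fenosa Station.

11:29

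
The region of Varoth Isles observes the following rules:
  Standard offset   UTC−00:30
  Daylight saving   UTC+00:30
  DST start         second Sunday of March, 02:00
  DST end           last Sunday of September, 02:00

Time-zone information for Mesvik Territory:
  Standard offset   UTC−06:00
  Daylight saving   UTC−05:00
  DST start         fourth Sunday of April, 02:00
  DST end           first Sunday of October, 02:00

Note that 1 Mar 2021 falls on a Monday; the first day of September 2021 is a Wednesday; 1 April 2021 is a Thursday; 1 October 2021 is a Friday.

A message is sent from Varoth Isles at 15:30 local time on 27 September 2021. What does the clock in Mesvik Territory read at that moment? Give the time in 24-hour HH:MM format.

1 March 2021 is a Monday, so the first Sunday is March 7 and the second is March 14.
1 September 2021 is a Wednesday, so Sundays fall on 5, 12, 19, 26; the last is September 26.
27 September 2021 is outside the daylight-saving period (14 March – 26 September), so Varoth Isles is on standard time, UTC−00:30.
15:30 Varoth Isles + 0h30m = 16:00 UTC.
1 April 2021 is a Thursday, so the first Sunday is April 4 and the fourth is April 25.
1 October 2021 is a Friday, so the first Sunday is October 3.
At the standard offset (UTC−06:00), 16:00 UTC − 6h = 10:00 Mesvik Territory standard time.
The standard-time date in Mesvik Territory, 27 September 2021, lies within the daylight-saving period (25 April – 3 October), so Mesvik Territory is on daylight time, UTC−05:00.
16:00 UTC − 5h = 11:00 Mesvik Territory.

11:00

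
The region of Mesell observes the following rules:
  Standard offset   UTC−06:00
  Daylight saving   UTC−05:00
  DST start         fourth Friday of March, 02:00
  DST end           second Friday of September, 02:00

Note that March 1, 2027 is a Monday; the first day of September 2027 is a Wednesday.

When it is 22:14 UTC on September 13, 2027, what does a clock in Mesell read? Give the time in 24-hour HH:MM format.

16:14

1 March 2027 is a Monday, so the first Friday is March 5 and the fourth is March 26.
1 September 2027 is a Wednesday, so the first Friday is September 3 and the second is September 10.
At the standard offset (UTC−06:00), 22:14 UTC − 6h = 16:14 Mesell standard time.
Daylight saving runs 26 March – 10 September; the standard-time date in Mesell, September 13, 2027, is outside that window, so Mesell is on standard time at UTC−06:00.
22:14 UTC − 6h = 16:14 local.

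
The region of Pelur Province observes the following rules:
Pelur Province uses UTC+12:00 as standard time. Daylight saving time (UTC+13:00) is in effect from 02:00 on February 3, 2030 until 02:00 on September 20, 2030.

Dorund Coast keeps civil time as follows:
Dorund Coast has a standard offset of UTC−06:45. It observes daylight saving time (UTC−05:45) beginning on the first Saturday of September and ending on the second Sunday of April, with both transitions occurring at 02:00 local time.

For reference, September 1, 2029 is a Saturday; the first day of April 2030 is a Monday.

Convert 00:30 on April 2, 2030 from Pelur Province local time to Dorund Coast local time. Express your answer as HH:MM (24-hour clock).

05:45

April 2, 2030 falls between 3 February and 20 September, so daylight saving is in effect and Pelur Province is at UTC+13:00.
00:30 Pelur Province − 13h = 11:30 UTC (rolling into the previous day, 1 April 2030).
1 September 2029 is a Saturday, so the first Saturday is September 1.
1 April 2030 is a Monday, so the first Sunday is April 7 and the second is April 14.
At the standard offset (UTC−06:45), 11:30 UTC − 6h45m = 04:45 Dorund Coast standard time.
The standard-time date in Dorund Coast, April 1, 2030, falls between 1 September 2029 and 14 April 2030, so daylight saving is in effect and Dorund Coast is at UTC−05:45.
11:30 UTC − 5h45m = 05:45 Dorund Coast.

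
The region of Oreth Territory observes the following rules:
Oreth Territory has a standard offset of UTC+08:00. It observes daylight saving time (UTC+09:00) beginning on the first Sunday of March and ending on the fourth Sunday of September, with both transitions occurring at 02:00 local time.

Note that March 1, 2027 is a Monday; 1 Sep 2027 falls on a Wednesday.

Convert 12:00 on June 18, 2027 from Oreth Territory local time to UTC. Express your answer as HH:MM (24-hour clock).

1 March 2027 is a Monday, so the first Sunday is March 7.
1 September 2027 is a Wednesday, so the first Sunday is September 5 and the fourth is September 26.
Daylight saving runs 7 March – 26 September; June 18, 2027 is inside that window, so Oreth Territory is at UTC+09:00.
12:00 local − 9h = 03:00 UTC.

03:00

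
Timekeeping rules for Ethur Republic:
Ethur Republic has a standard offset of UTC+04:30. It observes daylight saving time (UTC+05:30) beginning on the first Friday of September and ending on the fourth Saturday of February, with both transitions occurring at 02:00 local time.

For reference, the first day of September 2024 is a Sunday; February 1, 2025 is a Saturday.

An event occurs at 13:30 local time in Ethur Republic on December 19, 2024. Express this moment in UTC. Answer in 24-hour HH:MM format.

08:00

1 September 2024 is a Sunday, so the first Friday is September 6.
1 February 2025 is a Saturday, so the first Saturday is February 1 and the fourth is February 22.
December 19, 2024 lies within the daylight-saving period (6 September 2024 – 22 February 2025), so Ethur Republic is on daylight time, UTC+05:30.
13:30 local − 5h30m = 08:00 UTC.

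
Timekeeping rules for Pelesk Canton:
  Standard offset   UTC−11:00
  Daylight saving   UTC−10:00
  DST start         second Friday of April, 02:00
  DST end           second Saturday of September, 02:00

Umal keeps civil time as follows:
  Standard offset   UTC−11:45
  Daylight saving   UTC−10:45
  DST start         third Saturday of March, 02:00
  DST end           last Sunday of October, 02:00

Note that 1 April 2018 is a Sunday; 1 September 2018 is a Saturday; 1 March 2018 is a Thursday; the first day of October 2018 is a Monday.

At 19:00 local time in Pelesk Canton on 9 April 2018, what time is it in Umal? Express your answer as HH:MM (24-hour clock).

19:15

1 April 2018 is a Sunday, so the first Friday is April 6 and the second is April 13.
1 September 2018 is a Saturday, so the first Saturday is September 1 and the second is September 8.
9 April 2018 is outside the daylight-saving period (13 April – 8 September), so Pelesk Canton is on standard time, UTC−11:00.
19:00 Pelesk Canton + 11h = 06:00 UTC (rolling into the next day, 10 April 2018).
1 March 2018 is a Thursday, so the first Saturday is March 3 and the third is March 17.
1 October 2018 is a Monday, so Sundays fall on 7, 14, 21, 28; the last is October 28.
At the standard offset (UTC−11:45), 06:00 UTC − 11h45m = 18:15 Umal standard time (rolling into the previous day, 9 April 2018).
Daylight saving runs 17 March – 28 October; the standard-time date in Umal, 9 April 2018, is inside that window, so Umal is at UTC−10:45.
06:00 UTC − 10h45m = 19:15 Umal (rolling into the previous day, 9 April 2018).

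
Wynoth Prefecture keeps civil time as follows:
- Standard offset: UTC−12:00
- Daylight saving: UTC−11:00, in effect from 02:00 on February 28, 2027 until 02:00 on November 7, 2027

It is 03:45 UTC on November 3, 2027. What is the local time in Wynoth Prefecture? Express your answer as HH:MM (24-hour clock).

16:45

At the standard offset (UTC−12:00), 03:45 UTC − 12h = 15:45 Wynoth Prefecture standard time (rolling into the previous day, 2 November 2027).
Daylight saving runs 28 February – 7 November; the standard-time date in Wynoth Prefecture, November 2, 2027, is inside that window, so Wynoth Prefecture is at UTC−11:00.
03:45 UTC − 11h = 16:45 local (rolling into the previous day, 2 November 2027).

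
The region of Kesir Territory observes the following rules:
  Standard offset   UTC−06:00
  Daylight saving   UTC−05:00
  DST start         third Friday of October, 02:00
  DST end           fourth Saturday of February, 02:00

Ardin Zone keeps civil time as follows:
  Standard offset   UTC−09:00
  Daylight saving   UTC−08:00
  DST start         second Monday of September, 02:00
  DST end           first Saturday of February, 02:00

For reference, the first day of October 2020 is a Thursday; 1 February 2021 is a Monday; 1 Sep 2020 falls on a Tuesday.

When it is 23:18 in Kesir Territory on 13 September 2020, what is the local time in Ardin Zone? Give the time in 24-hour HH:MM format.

1 October 2020 is a Thursday, so the first Friday is October 2 and the third is October 16.
1 February 2021 is a Monday, so the first Saturday is February 6 and the fourth is February 27.
Daylight saving runs 16 October 2020 – 27 February 2021; 13 September 2020 is outside that window, so Kesir Territory is on standard time at UTC−06:00.
23:18 Kesir Territory + 6h = 05:18 UTC (rolling into the next day, 14 September 2020).
1 September 2020 is a Tuesday, so the first Monday is September 7 and the second is September 14.
1 February 2021 is a Monday, so the first Saturday is February 6.
At the standard offset (UTC−09:00), 05:18 UTC − 9h = 20:18 Ardin Zone standard time (rolling into the previous day, 13 September 2020).
Daylight saving runs 14 September 2020 – 6 February 2021; the standard-time date in Ardin Zone, 13 September 2020, is outside that window, so Ardin Zone is on standard time at UTC−09:00.
05:18 UTC − 9h = 20:18 Ardin Zone (rolling into the previous day, 13 September 2020).

20:18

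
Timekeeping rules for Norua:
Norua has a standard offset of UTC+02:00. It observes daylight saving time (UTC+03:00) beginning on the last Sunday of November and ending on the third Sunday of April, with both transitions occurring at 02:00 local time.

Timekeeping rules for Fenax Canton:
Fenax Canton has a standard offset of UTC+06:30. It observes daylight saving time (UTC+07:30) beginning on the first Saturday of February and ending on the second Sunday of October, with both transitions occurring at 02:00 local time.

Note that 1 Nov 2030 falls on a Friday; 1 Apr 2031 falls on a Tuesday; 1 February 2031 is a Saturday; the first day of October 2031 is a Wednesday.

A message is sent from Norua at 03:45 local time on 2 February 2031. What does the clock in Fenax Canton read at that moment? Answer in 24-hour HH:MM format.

08:15

1 November 2030 is a Friday, so Sundays fall on 3, 10, 17, 24; the last is November 24.
1 April 2031 is a Tuesday, so the first Sunday is April 6 and the third is April 20.
2 February 2031 falls between 24 November 2030 and 20 April 2031, so daylight saving is in effect and Norua is at UTC+03:00.
03:45 Norua − 3h = 00:45 UTC.
1 February 2031 is a Saturday, so the first Saturday is February 1.
1 October 2031 is a Wednesday, so the first Sunday is October 5 and the second is October 12.
At the standard offset (UTC+06:30), 00:45 UTC + 6h30m = 07:15 Fenax Canton standard time.
The standard-time date in Fenax Canton, 2 February 2031, falls between 1 February and 12 October, so daylight saving is in effect and Fenax Canton is at UTC+07:30.
00:45 UTC + 7h30m = 08:15 Fenax Canton.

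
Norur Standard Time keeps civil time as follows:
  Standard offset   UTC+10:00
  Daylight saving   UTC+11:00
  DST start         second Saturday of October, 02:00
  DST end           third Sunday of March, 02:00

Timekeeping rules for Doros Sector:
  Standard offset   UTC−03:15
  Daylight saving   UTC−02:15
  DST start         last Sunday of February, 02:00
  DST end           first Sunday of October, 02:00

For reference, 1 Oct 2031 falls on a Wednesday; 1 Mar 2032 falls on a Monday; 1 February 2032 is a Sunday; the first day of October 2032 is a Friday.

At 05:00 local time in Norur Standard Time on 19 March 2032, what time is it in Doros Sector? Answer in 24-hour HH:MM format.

1 October 2031 is a Wednesday, so the first Saturday is October 4 and the second is October 11.
1 March 2032 is a Monday, so the first Sunday is March 7 and the third is March 21.
19 March 2032 lies within the daylight-saving period (11 October 2031 – 21 March 2032), so Norur Standard Time is on daylight time, UTC+11:00.
05:00 Norur Standard Time − 11h = 18:00 UTC (rolling into the previous day, 18 March 2032).
1 February 2032 is a Sunday, so Sundays fall on 1, 8, 15, 22, 29; the last is February 29.
1 October 2032 is a Friday, so the first Sunday is October 3.
At the standard offset (UTC−03:15), 18:00 UTC − 3h15m = 14:45 Doros Sector standard time.
The standard-time date in Doros Sector, 18 March 2032, falls between 29 February and 3 October, so daylight saving is in effect and Doros Sector is at UTC−02:15.
18:00 UTC − 2h15m = 15:45 Doros Sector.

15:45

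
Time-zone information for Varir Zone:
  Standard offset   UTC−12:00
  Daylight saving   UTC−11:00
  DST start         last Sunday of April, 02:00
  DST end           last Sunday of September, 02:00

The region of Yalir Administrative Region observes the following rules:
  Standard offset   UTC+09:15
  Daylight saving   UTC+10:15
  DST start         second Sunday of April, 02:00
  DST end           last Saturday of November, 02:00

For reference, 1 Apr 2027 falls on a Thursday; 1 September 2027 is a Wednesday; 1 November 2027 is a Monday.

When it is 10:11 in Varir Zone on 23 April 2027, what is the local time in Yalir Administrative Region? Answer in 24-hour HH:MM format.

08:26

1 April 2027 is a Thursday, so Sundays fall on 4, 11, 18, 25; the last is April 25.
1 September 2027 is a Wednesday, so Sundays fall on 5, 12, 19, 26; the last is September 26.
23 April 2027 does not fall between 25 April and 26 September, so daylight saving is not in effect and Varir Zone is at UTC−12:00.
10:11 Varir Zone + 12h = 22:11 UTC.
1 April 2027 is a Thursday, so the first Sunday is April 4 and the second is April 11.
1 November 2027 is a Monday, so Saturdays fall on 6, 13, 20, 27; the last is November 27.
At the standard offset (UTC+09:15), 22:11 UTC + 9h15m = 07:26 Yalir Administrative Region standard time (rolling into the next day, 24 April 2027).
The standard-time date in Yalir Administrative Region, 24 April 2027, falls between 11 April and 27 November, so daylight saving is in effect and Yalir Administrative Region is at UTC+10:15.
22:11 UTC + 10h15m = 08:26 Yalir Administrative Region (rolling into the next day, 24 April 2027).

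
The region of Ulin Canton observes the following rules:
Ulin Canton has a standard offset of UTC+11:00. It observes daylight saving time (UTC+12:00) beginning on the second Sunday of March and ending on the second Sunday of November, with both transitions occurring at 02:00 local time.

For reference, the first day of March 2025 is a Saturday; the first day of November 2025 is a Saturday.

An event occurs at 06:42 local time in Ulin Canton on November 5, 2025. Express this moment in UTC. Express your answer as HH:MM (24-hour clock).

18:42

1 March 2025 is a Saturday, so the first Sunday is March 2 and the second is March 9.
1 November 2025 is a Saturday, so the first Sunday is November 2 and the second is November 9.
November 5, 2025 lies within the daylight-saving period (9 March – 9 November), so Ulin Canton is on daylight time, UTC+12:00.
06:42 local − 12h = 18:42 UTC (rolling into the previous day, 4 November 2025).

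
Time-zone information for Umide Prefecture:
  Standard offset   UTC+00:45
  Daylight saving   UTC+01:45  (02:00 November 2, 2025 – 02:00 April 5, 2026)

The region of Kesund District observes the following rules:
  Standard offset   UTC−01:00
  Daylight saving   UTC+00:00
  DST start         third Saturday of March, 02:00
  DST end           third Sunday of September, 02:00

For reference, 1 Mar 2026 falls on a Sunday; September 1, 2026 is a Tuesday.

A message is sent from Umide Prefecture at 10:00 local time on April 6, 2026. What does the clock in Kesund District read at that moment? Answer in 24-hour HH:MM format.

April 6, 2026 is outside the daylight-saving period (2 November 2025 – 5 April 2026), so Umide Prefecture is on standard time, UTC+00:45.
10:00 Umide Prefecture − 0h45m = 09:15 UTC.
1 March 2026 is a Sunday, so the first Saturday is March 7 and the third is March 21.
1 September 2026 is a Tuesday, so the first Sunday is September 6 and the third is September 20.
At the standard offset (UTC−01:00), 09:15 UTC − 1h = 08:15 Kesund District standard time.
The standard-time date in Kesund District, April 6, 2026, lies within the daylight-saving period (21 March – 20 September), so Kesund District is on daylight time, UTC+00:00.
09:15 UTC + 0h = 09:15 Kesund District.

09:15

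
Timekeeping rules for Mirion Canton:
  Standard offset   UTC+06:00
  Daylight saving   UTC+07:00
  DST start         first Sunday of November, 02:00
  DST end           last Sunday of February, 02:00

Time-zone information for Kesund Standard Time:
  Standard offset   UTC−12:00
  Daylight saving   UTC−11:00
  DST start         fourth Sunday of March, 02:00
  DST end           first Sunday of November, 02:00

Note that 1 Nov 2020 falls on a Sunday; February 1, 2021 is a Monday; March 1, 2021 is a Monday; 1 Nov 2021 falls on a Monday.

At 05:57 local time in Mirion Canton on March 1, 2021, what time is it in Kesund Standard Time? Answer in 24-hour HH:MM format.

11:57

1 November 2020 is a Sunday, so the first Sunday is November 1.
1 February 2021 is a Monday, so Sundays fall on 7, 14, 21, 28; the last is February 28.
March 1, 2021 does not fall between 1 November 2020 and 28 February 2021, so daylight saving is not in effect and Mirion Canton is at UTC+06:00.
05:57 Mirion Canton − 6h = 23:57 UTC (rolling into the previous day, 28 February 2021).
1 March 2021 is a Monday, so the first Sunday is March 7 and the fourth is March 28.
1 November 2021 is a Monday, so the first Sunday is November 7.
At the standard offset (UTC−12:00), 23:57 UTC − 12h = 11:57 Kesund Standard Time standard time.
The standard-time date in Kesund Standard Time, February 28, 2021, does not fall between 28 March and 7 November, so daylight saving is not in effect and Kesund Standard Time is at UTC−12:00.
23:57 UTC − 12h = 11:57 Kesund Standard Time.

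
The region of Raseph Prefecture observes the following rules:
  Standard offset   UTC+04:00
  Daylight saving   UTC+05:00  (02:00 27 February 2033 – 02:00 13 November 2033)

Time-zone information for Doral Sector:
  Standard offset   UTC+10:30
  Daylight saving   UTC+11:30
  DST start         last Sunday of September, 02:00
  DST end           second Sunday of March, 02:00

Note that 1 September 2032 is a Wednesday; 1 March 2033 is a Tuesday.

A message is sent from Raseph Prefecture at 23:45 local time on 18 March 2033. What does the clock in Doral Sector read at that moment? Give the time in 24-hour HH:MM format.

18 March 2033 lies within the daylight-saving period (27 February – 13 November), so Raseph Prefecture is on daylight time, UTC+05:00.
23:45 Raseph Prefecture − 5h = 18:45 UTC.
1 September 2032 is a Wednesday, so Sundays fall on 5, 12, 19, 26; the last is September 26.
1 March 2033 is a Tuesday, so the first Sunday is March 6 and the second is March 13.
At the standard offset (UTC+10:30), 18:45 UTC + 10h30m = 05:15 Doral Sector standard time (rolling into the next day, 19 March 2033).
Daylight saving runs 26 September 2032 – 13 March 2033; the standard-time date in Doral Sector, 19 March 2033, is outside that window, so Doral Sector is on standard time at UTC+10:30.
18:45 UTC + 10h30m = 05:15 Doral Sector (rolling into the next day, 19 March 2033).

05:15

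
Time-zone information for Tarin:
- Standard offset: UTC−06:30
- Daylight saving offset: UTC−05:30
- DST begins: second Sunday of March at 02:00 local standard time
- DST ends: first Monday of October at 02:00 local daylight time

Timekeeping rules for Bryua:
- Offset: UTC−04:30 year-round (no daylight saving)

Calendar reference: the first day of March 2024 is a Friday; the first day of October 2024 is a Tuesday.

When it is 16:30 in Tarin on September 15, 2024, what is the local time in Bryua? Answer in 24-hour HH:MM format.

17:30

1 March 2024 is a Friday, so the first Sunday is March 3 and the second is March 10.
1 October 2024 is a Tuesday, so the first Monday is October 7.
September 15, 2024 lies within the daylight-saving period (10 March – 7 October), so Tarin is on daylight time, UTC−05:30.
16:30 Tarin + 5h30m = 22:00 UTC.
Bryua stays on UTC−04:30 all year.
22:00 UTC − 4h30m = 17:30 Bryua.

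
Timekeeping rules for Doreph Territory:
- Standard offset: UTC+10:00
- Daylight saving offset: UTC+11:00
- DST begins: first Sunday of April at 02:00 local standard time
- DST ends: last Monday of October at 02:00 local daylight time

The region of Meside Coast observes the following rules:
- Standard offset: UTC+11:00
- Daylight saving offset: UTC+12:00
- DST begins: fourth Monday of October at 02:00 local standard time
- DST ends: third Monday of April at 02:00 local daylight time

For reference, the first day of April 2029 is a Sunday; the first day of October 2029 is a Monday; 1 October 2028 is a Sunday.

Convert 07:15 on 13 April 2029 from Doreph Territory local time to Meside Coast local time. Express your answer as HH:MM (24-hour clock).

1 April 2029 is a Sunday, so the first Sunday is April 1.
1 October 2029 is a Monday, so Mondays fall on 1, 8, 15, 22, 29; the last is October 29.
Daylight saving runs 1 April – 29 October; 13 April 2029 is inside that window, so Doreph Territory is at UTC+11:00.
07:15 Doreph Territory − 11h = 20:15 UTC (rolling into the previous day, 12 April 2029).
1 October 2028 is a Sunday, so the first Monday is October 2 and the fourth is October 23.
1 April 2029 is a Sunday, so the first Monday is April 2 and the third is April 16.
At the standard offset (UTC+11:00), 20:15 UTC + 11h = 07:15 Meside Coast standard time (rolling into the next day, 13 April 2029).
The standard-time date in Meside Coast, 13 April 2029, falls between 23 October 2028 and 16 April 2029, so daylight saving is in effect and Meside Coast is at UTC+12:00.
20:15 UTC + 12h = 08:15 Meside Coast (rolling into the next day, 13 April 2029).

08:15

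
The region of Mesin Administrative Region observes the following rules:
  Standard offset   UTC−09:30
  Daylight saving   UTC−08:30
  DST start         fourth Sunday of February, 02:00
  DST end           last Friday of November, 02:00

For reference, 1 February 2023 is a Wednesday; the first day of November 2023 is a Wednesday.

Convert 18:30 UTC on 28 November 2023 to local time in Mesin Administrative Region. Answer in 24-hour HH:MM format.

1 February 2023 is a Wednesday, so the first Sunday is February 5 and the fourth is February 26.
1 November 2023 is a Wednesday, so Fridays fall on 3, 10, 17, 24; the last is November 24.
At the standard offset (UTC−09:30), 18:30 UTC − 9h30m = 09:00 Mesin Administrative Region standard time.
The standard-time date in Mesin Administrative Region, 28 November 2023, does not fall between 26 February and 24 November, so daylight saving is not in effect and Mesin Administrative Region is at UTC−09:30.
18:30 UTC − 9h30m = 09:00 local.

09:00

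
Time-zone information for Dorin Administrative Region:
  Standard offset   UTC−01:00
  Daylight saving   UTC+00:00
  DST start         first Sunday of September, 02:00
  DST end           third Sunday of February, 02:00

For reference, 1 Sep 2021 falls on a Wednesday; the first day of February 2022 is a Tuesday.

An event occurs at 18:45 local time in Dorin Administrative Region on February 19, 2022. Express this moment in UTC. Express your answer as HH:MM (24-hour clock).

18:45

1 September 2021 is a Wednesday, so the first Sunday is September 5.
1 February 2022 is a Tuesday, so the first Sunday is February 6 and the third is February 20.
February 19, 2022 falls between 5 September 2021 and 20 February 2022, so daylight saving is in effect and Dorin Administrative Region is at UTC+00:00.
18:45 local − 0h = 18:45 UTC.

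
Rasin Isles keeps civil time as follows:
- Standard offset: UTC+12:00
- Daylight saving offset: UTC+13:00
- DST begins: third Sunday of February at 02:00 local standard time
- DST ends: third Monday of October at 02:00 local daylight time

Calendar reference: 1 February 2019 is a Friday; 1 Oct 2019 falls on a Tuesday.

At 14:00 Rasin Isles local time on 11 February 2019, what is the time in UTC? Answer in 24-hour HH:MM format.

02:00

1 February 2019 is a Friday, so the first Sunday is February 3 and the third is February 17.
1 October 2019 is a Tuesday, so the first Monday is October 7 and the third is October 21.
11 February 2019 is outside the daylight-saving period (17 February – 21 October), so Rasin Isles is on standard time, UTC+12:00.
14:00 local − 12h = 02:00 UTC.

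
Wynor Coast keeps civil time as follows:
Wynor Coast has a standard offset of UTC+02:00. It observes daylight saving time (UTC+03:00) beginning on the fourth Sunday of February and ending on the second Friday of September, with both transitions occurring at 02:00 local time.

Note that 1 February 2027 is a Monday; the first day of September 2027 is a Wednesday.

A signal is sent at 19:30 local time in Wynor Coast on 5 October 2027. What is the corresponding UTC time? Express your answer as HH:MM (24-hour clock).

17:30

1 February 2027 is a Monday, so the first Sunday is February 7 and the fourth is February 28.
1 September 2027 is a Wednesday, so the first Friday is September 3 and the second is September 10.
Daylight saving runs 28 February – 10 September; 5 October 2027 is outside that window, so Wynor Coast is on standard time at UTC+02:00.
19:30 local − 2h = 17:30 UTC.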